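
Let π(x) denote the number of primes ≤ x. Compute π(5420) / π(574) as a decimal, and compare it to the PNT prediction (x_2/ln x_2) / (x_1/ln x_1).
π(5420)/π(574) = 716/105 ≈ 6.8190;  PNT prediction ≈ 6.9767.

π(574) = 105 and π(5420) = 716, so π(5420)/π(574) ≈ 6.8190. The PNT-predicted ratio is (5420/ln(5420)) / (574/ln(574)) ≈ 6.9767. The two agree to within a few percent, as expected.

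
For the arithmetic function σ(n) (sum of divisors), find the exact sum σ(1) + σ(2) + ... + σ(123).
Σ_{n ≤ 123} σ(n) = 12460

Compute σ(n) for each 1 ≤ n ≤ 123: σ(1) = 1, σ(2) = 3, σ(3) = 4, σ(4) = 7, σ(5) = 6, σ(6) = 12, σ(7) = 8, σ(8) = 15, σ(9) = 13, σ(10) = 18, σ(11) = 12, σ(12) = 28, σ(13) = 14, σ(14) = 24, σ(15) = 24, σ(16) = 31, σ(17) = 18, σ(18) = 39, σ(19) = 20, σ(20) = 42, σ(21) = 32, σ(22) = 36, σ(23) = 24, σ(24) = 60, σ(25) = 31, σ(26) = 42, σ(27) = 40, σ(28) = 56, σ(29) = 30, σ(30) = 72, σ(31) = 32, σ(32) = 63, σ(33) = 48, σ(34) = 54, σ(35) = 48, σ(36) = 91, σ(37) = 38, σ(38) = 60, σ(39) = 56, σ(40) = 90, σ(41) = 42, σ(42) = 96, σ(43) = 44, σ(44) = 84, σ(45) = 78, σ(46) = 72, σ(47) = 48, σ(48) = 124, σ(49) = 57, σ(50) = 93, σ(51) = 72, σ(52) = 98, σ(53) = 54, σ(54) = 120, σ(55) = 72, σ(56) = 120, σ(57) = 80, σ(58) = 90, σ(59) = 60, σ(60) = 168, σ(61) = 62, σ(62) = 96, σ(63) = 104, σ(64) = 127, σ(65) = 84, σ(66) = 144, σ(67) = 68, σ(68) = 126, σ(69) = 96, σ(70) = 144, σ(71) = 72, σ(72) = 195, σ(73) = 74, σ(74) = 114, σ(75) = 124, σ(76) = 140, σ(77) = 96, σ(78) = 168, σ(79) = 80, σ(80) = 186, σ(81) = 121, σ(82) = 126, σ(83) = 84, σ(84) = 224, σ(85) = 108, σ(86) = 132, σ(87) = 120, σ(88) = 180, σ(89) = 90, σ(90) = 234, σ(91) = 112, σ(92) = 168, σ(93) = 128, σ(94) = 144, σ(95) = 120, σ(96) = 252, σ(97) = 98, σ(98) = 171, σ(99) = 156, σ(100) = 217, σ(101) = 102, σ(102) = 216, σ(103) = 104, σ(104) = 210, σ(105) = 192, σ(106) = 162, σ(107) = 108, σ(108) = 280, σ(109) = 110, σ(110) = 216, σ(111) = 152, σ(112) = 248, σ(113) = 114, σ(114) = 240, σ(115) = 144, σ(116) = 210, σ(117) = 182, σ(118) = 180, σ(119) = 144, σ(120) = 360, σ(121) = 133, σ(122) = 186, σ(123) = 168. Summing all 123 values: 12460. (Average order: Σ_{n ≤ x} σ(n) ~ (π²/12) x². For x = 123, (π²/12)·123² ≈ 12443.10.)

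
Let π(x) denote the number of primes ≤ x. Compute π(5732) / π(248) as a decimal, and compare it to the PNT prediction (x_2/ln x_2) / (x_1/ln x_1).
π(5732)/π(248) = 753/53 ≈ 14.2075;  PNT prediction ≈ 14.7254.

π(248) = 53 and π(5732) = 753, so π(5732)/π(248) ≈ 14.2075. The PNT-predicted ratio is (5732/ln(5732)) / (248/ln(248)) ≈ 14.7254. The two agree to within a few percent, as expected.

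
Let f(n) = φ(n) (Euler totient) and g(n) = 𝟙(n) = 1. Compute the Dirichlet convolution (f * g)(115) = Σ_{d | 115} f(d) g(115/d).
(φ * 𝟙)(115) = 115

Divisors of 115: [1, 5, 23, 115]. For each d | 115:
  d = 1: φ(1) · 𝟙(115/1) = 1 · 1 = 1
  d = 5: φ(5) · 𝟙(115/5) = 4 · 1 = 4
  d = 23: φ(23) · 𝟙(115/23) = 22 · 1 = 22
  d = 115: φ(115) · 𝟙(115/115) = 88 · 1 = 88
Summing: (φ * 𝟙)(115) = 1 + 4 + 22 + 88 = 115.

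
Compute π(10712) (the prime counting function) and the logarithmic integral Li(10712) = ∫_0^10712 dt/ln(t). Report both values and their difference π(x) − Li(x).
π(10712) = 1306;  Li(10712) ≈ 1323.15;  π(x) − Li(x) ≈ -17.15.

Direct count of primes ≤ 10712 gives π(10712) = 1306. Numerical evaluation of the logarithmic integral gives Li(10712) ≈ 1323.15. The difference π(x) − Li(x) ≈ -17.15 is typically negative for small/moderate x (Li(x) overestimates), though Littlewood's theorem shows this sign changes infinitely often.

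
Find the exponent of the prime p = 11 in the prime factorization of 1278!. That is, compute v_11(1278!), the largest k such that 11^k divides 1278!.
v_11(1278!) = 126

Legendre's formula: v_p(n!) = Σ_{k ≥ 1} ⌊n / p^k⌋. For p = 11, n = 1278, the terms are:
  ⌊1278/11^1⌋ = ⌊1278/11⌋ = 116
  ⌊1278/11^2⌋ = ⌊1278/121⌋ = 10
(the next term ⌊1278/11^3⌋ = 0, terminating the sum). Summing: v_11(1278!) = 116 + 10 = 126.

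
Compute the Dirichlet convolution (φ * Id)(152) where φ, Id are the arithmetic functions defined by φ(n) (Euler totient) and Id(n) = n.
(φ * Id)(152) = 740

Divisors of 152: [1, 2, 4, 8, 19, 38, 76, 152]. For each d | 152:
  d = 1: φ(1) · Id(152/1) = 1 · 152 = 152
  d = 2: φ(2) · Id(152/2) = 1 · 76 = 76
  d = 4: φ(4) · Id(152/4) = 2 · 38 = 76
  d = 8: φ(8) · Id(152/8) = 4 · 19 = 76
  d = 19: φ(19) · Id(152/19) = 18 · 8 = 144
  d = 38: φ(38) · Id(152/38) = 18 · 4 = 72
  d = 76: φ(76) · Id(152/76) = 36 · 2 = 72
  d = 152: φ(152) · Id(152/152) = 72 · 1 = 72
Summing: (φ * Id)(152) = 152 + 76 + 76 + 76 + 144 + 72 + 72 + 72 = 740.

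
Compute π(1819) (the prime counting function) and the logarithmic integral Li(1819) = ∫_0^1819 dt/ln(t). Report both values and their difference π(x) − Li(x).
π(1819) = 280;  Li(1819) ≈ 290.85;  π(x) − Li(x) ≈ -10.85.

Direct count of primes ≤ 1819 gives π(1819) = 280. Numerical evaluation of the logarithmic integral gives Li(1819) ≈ 290.85. The difference π(x) − Li(x) ≈ -10.85 is typically negative for small/moderate x (Li(x) overestimates), though Littlewood's theorem shows this sign changes infinitely often.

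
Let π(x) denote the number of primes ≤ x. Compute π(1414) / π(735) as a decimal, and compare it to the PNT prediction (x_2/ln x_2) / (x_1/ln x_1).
π(1414)/π(735) = 223/130 ≈ 1.7154;  PNT prediction ≈ 1.7503.

π(735) = 130 and π(1414) = 223, so π(1414)/π(735) ≈ 1.7154. The PNT-predicted ratio is (1414/ln(1414)) / (735/ln(735)) ≈ 1.7503. The two agree to within a few percent, as expected.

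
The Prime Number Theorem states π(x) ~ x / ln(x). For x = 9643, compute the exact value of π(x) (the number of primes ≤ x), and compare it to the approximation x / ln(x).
π(9643) = 1191;  x/ln(x) ≈ 1051.12;  relative error ≈ 11.74%.

Directly count primes up to 9643: π(9643) = 1191. The PNT approximation gives 9643/ln(9643) ≈ 9643/9.17399 ≈ 1051.12. Relative error (π(x) − x/ln(x)) / π(x) ≈ 11.74%; the approximation is known to undercount slightly (Li(x) is a better estimate).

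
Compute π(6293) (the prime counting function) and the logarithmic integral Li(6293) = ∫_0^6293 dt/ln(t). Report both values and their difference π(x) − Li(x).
π(6293) = 818;  Li(6293) ≈ 834.00;  π(x) − Li(x) ≈ -16.00.

Direct count of primes ≤ 6293 gives π(6293) = 818. Numerical evaluation of the logarithmic integral gives Li(6293) ≈ 834.00. The difference π(x) − Li(x) ≈ -16.00 is typically negative for small/moderate x (Li(x) overestimates), though Littlewood's theorem shows this sign changes infinitely often.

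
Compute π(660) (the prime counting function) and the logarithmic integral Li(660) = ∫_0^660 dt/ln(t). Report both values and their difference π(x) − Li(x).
π(660) = 120;  Li(660) ≈ 126.96;  π(x) − Li(x) ≈ -6.96.

Direct count of primes ≤ 660 gives π(660) = 120. Numerical evaluation of the logarithmic integral gives Li(660) ≈ 126.96. The difference π(x) − Li(x) ≈ -6.96 is typically negative for small/moderate x (Li(x) overestimates), though Littlewood's theorem shows this sign changes infinitely often.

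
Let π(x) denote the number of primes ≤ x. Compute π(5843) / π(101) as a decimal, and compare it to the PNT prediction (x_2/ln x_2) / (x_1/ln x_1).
π(5843)/π(101) = 767/26 ≈ 29.5000;  PNT prediction ≈ 30.7842.

π(101) = 26 and π(5843) = 767, so π(5843)/π(101) ≈ 29.5000. The PNT-predicted ratio is (5843/ln(5843)) / (101/ln(101)) ≈ 30.7842. The two agree to within a few percent, as expected.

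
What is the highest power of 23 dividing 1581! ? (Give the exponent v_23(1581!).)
v_23(1581!) = 70

Legendre's formula: v_p(n!) = Σ_{k ≥ 1} ⌊n / p^k⌋. For p = 23, n = 1581, the terms are:
  ⌊1581/23^1⌋ = ⌊1581/23⌋ = 68
  ⌊1581/23^2⌋ = ⌊1581/529⌋ = 2
(the next term ⌊1581/23^3⌋ = 0, terminating the sum). Summing: v_23(1581!) = 68 + 2 = 70.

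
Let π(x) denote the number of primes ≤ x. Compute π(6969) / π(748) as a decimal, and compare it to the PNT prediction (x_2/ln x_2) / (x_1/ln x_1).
π(6969)/π(748) = 895/132 ≈ 6.7803;  PNT prediction ≈ 6.9671.

π(748) = 132 and π(6969) = 895, so π(6969)/π(748) ≈ 6.7803. The PNT-predicted ratio is (6969/ln(6969)) / (748/ln(748)) ≈ 6.9671. The two agree to within a few percent, as expected.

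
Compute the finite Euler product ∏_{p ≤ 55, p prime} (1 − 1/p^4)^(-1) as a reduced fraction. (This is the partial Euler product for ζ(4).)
∏ = 750937919501355467062347671738968589096863062629/693820677147413996973765862820413440000000000000

The primes p ≤ 55 are [2, 3, 5, 7, 11, 13, 17, 19, 23, 29, 31, 37, 41, 43, 47, 53]. For each prime, (1 − 1/p^4)^(-1) = p^4 / (p^4 − 1). The product is (1 − 1/2^4)^(-1), (1 − 1/3^4)^(-1), (1 − 1/5^4)^(-1), (1 − 1/7^4)^(-1), (1 − 1/11^4)^(-1), (1 − 1/13^4)^(-1), (1 − 1/17^4)^(-1), (1 − 1/19^4)^(-1), (1 − 1/23^4)^(-1), (1 − 1/29^4)^(-1), (1 − 1/31^4)^(-1), (1 − 1/37^4)^(-1), (1 − 1/41^4)^(-1), (1 − 1/43^4)^(-1), (1 − 1/47^4)^(-1), (1 − 1/53^4)^(-1) = ∏ p^4 / (p^4 − 1) = 750937919501355467062347671738968589096863062629/693820677147413996973765862820413440000000000000.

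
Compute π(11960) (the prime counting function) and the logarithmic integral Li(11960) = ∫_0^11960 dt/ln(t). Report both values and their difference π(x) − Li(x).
π(11960) = 1434;  Li(11960) ≈ 1456.84;  π(x) − Li(x) ≈ -22.84.

Direct count of primes ≤ 11960 gives π(11960) = 1434. Numerical evaluation of the logarithmic integral gives Li(11960) ≈ 1456.84. The difference π(x) − Li(x) ≈ -22.84 is typically negative for small/moderate x (Li(x) overestimates), though Littlewood's theorem shows this sign changes infinitely often.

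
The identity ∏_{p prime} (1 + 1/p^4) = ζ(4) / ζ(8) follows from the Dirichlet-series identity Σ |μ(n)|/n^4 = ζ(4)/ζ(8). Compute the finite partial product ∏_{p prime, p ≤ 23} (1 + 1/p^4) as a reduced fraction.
∏ = 577447917650941187656457324944/535704058713408612067696280625

The primes p ≤ 23 are [2, 3, 5, 7, 11, 13, 17, 19, 23]. For each, (1 + 1/p^4) = (p^4 + 1)/p^4. Multiplying these fractions over p ∈ [2, 3, 5, 7, 11, 13, 17, 19, 23] gives 577447917650941187656457324944/535704058713408612067696280625. (In the limit P → ∞ this tends to ζ(4)/ζ(8).)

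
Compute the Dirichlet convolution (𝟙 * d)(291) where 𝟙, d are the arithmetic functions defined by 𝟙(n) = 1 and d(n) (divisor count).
(𝟙 * d)(291) = 9

Divisors of 291: [1, 3, 97, 291]. For each d | 291:
  d = 1: 𝟙(1) · d(291/1) = 1 · 4 = 4
  d = 3: 𝟙(3) · d(291/3) = 1 · 2 = 2
  d = 97: 𝟙(97) · d(291/97) = 1 · 2 = 2
  d = 291: 𝟙(291) · d(291/291) = 1 · 1 = 1
Summing: (𝟙 * d)(291) = 4 + 2 + 2 + 1 = 9.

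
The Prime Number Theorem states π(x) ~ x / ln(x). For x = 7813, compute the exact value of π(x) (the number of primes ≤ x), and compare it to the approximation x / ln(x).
π(7813) = 987;  x/ln(x) ≈ 871.64;  relative error ≈ 11.69%.

Directly count primes up to 7813: π(7813) = 987. The PNT approximation gives 7813/ln(7813) ≈ 7813/8.96354 ≈ 871.64. Relative error (π(x) − x/ln(x)) / π(x) ≈ 11.69%; the approximation is known to undercount slightly (Li(x) is a better estimate).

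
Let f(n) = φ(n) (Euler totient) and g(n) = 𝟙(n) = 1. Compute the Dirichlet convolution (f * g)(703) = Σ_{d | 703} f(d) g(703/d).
(φ * 𝟙)(703) = 703

Divisors of 703: [1, 19, 37, 703]. For each d | 703:
  d = 1: φ(1) · 𝟙(703/1) = 1 · 1 = 1
  d = 19: φ(19) · 𝟙(703/19) = 18 · 1 = 18
  d = 37: φ(37) · 𝟙(703/37) = 36 · 1 = 36
  d = 703: φ(703) · 𝟙(703/703) = 648 · 1 = 648
Summing: (φ * 𝟙)(703) = 1 + 18 + 36 + 648 = 703.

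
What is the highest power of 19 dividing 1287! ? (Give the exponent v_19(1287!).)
v_19(1287!) = 70

Legendre's formula: v_p(n!) = Σ_{k ≥ 1} ⌊n / p^k⌋. For p = 19, n = 1287, the terms are:
  ⌊1287/19^1⌋ = ⌊1287/19⌋ = 67
  ⌊1287/19^2⌋ = ⌊1287/361⌋ = 3
(the next term ⌊1287/19^3⌋ = 0, terminating the sum). Summing: v_19(1287!) = 67 + 3 = 70.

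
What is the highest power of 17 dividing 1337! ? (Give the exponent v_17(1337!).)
v_17(1337!) = 82

Legendre's formula: v_p(n!) = Σ_{k ≥ 1} ⌊n / p^k⌋. For p = 17, n = 1337, the terms are:
  ⌊1337/17^1⌋ = ⌊1337/17⌋ = 78
  ⌊1337/17^2⌋ = ⌊1337/289⌋ = 4
(the next term ⌊1337/17^3⌋ = 0, terminating the sum). Summing: v_17(1337!) = 78 + 4 = 82.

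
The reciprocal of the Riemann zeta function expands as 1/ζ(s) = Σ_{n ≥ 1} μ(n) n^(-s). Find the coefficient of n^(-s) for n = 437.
μ(437) = 1

Factor n = 437 = 19 · 23. μ(n) = 0 if any exponent ≥ 2 (not squarefree); otherwise μ(n) = (−1)^{ω(n)} where ω(n) is the number of distinct prime factors. Applying: μ(437) = 1.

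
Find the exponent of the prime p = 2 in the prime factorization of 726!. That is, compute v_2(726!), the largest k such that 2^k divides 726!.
v_2(726!) = 720

Legendre's formula: v_p(n!) = Σ_{k ≥ 1} ⌊n / p^k⌋. For p = 2, n = 726, the terms are:
  ⌊726/2^1⌋ = ⌊726/2⌋ = 363
  ⌊726/2^2⌋ = ⌊726/4⌋ = 181
  ⌊726/2^3⌋ = ⌊726/8⌋ = 90
  ⌊726/2^4⌋ = ⌊726/16⌋ = 45
  ⌊726/2^5⌋ = ⌊726/32⌋ = 22
  ⌊726/2^6⌋ = ⌊726/64⌋ = 11
  ⌊726/2^7⌋ = ⌊726/128⌋ = 5
  ⌊726/2^8⌋ = ⌊726/256⌋ = 2
  ⌊726/2^9⌋ = ⌊726/512⌋ = 1
(the next term ⌊726/2^10⌋ = 0, terminating the sum). Summing: v_2(726!) = 363 + 181 + 90 + 45 + 22 + 11 + 5 + 2 + 1 = 720.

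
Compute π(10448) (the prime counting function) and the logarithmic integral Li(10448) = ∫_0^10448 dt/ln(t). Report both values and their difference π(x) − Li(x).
π(10448) = 1277;  Li(10448) ≈ 1294.66;  π(x) − Li(x) ≈ -17.66.

Direct count of primes ≤ 10448 gives π(10448) = 1277. Numerical evaluation of the logarithmic integral gives Li(10448) ≈ 1294.66. The difference π(x) − Li(x) ≈ -17.66 is typically negative for small/moderate x (Li(x) overestimates), though Littlewood's theorem shows this sign changes infinitely often.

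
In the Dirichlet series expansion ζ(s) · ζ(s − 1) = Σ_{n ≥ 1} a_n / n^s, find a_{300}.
σ(300) = 868

In the product (Σ m^0/m^s)(Σ k / k^s) = Σ (Σ_{d | n} d) / n^s, the coefficient of 1/n^s is σ(n) = Σ_{d | n} d. For n = 300, divisors are [1, 2, 3, 4, 5, 6, 10, 12, 15, 20, 25, 30, 50, 60, 75, 100, 150, 300]; summing: σ(300) = 868.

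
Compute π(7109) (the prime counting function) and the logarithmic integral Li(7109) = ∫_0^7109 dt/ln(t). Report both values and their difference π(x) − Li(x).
π(7109) = 911;  Li(7109) ≈ 926.63;  π(x) − Li(x) ≈ -15.63.

Direct count of primes ≤ 7109 gives π(7109) = 911. Numerical evaluation of the logarithmic integral gives Li(7109) ≈ 926.63. The difference π(x) − Li(x) ≈ -15.63 is typically negative for small/moderate x (Li(x) overestimates), though Littlewood's theorem shows this sign changes infinitely often.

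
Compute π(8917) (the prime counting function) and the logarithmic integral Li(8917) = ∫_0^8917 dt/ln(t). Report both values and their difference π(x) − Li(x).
π(8917) = 1108;  Li(8917) ≈ 1127.83;  π(x) − Li(x) ≈ -19.83.

Direct count of primes ≤ 8917 gives π(8917) = 1108. Numerical evaluation of the logarithmic integral gives Li(8917) ≈ 1127.83. The difference π(x) − Li(x) ≈ -19.83 is typically negative for small/moderate x (Li(x) overestimates), though Littlewood's theorem shows this sign changes infinitely often.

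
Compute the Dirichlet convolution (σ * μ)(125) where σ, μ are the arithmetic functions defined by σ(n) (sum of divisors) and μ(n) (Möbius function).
(σ * μ)(125) = 125

Divisors of 125: [1, 5, 25, 125]. For each d | 125:
  d = 1: σ(1) · μ(125/1) = 1 · 0 = 0
  d = 5: σ(5) · μ(125/5) = 6 · 0 = 0
  d = 25: σ(25) · μ(125/25) = 31 · -1 = -31
  d = 125: σ(125) · μ(125/125) = 156 · 1 = 156
Summing: (σ * μ)(125) = 0 + 0 + -31 + 156 = 125.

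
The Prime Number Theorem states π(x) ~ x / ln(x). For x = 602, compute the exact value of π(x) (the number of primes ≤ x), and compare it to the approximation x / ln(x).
π(602) = 110;  x/ln(x) ≈ 94.06;  relative error ≈ 14.49%.

Directly count primes up to 602: π(602) = 110. The PNT approximation gives 602/ln(602) ≈ 602/6.40026 ≈ 94.06. Relative error (π(x) − x/ln(x)) / π(x) ≈ 14.49%; the approximation is known to undercount slightly (Li(x) is a better estimate).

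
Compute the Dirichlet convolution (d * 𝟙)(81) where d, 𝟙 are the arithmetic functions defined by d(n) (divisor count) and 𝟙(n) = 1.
(d * 𝟙)(81) = 15

Divisors of 81: [1, 3, 9, 27, 81]. For each d | 81:
  d = 1: d(1) · 𝟙(81/1) = 1 · 1 = 1
  d = 3: d(3) · 𝟙(81/3) = 2 · 1 = 2
  d = 9: d(9) · 𝟙(81/9) = 3 · 1 = 3
  d = 27: d(27) · 𝟙(81/27) = 4 · 1 = 4
  d = 81: d(81) · 𝟙(81/81) = 5 · 1 = 5
Summing: (d * 𝟙)(81) = 1 + 2 + 3 + 4 + 5 = 15.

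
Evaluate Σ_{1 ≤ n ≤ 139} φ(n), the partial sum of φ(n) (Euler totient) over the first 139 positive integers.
Σ_{n ≤ 139} φ(n) = 5952

Compute φ(n) for each 1 ≤ n ≤ 139: φ(1) = 1, φ(2) = 1, φ(3) = 2, φ(4) = 2, φ(5) = 4, φ(6) = 2, φ(7) = 6, φ(8) = 4, φ(9) = 6, φ(10) = 4, φ(11) = 10, φ(12) = 4, φ(13) = 12, φ(14) = 6, φ(15) = 8, φ(16) = 8, φ(17) = 16, φ(18) = 6, φ(19) = 18, φ(20) = 8, φ(21) = 12, φ(22) = 10, φ(23) = 22, φ(24) = 8, φ(25) = 20, φ(26) = 12, φ(27) = 18, φ(28) = 12, φ(29) = 28, φ(30) = 8, φ(31) = 30, φ(32) = 16, φ(33) = 20, φ(34) = 16, φ(35) = 24, φ(36) = 12, φ(37) = 36, φ(38) = 18, φ(39) = 24, φ(40) = 16, φ(41) = 40, φ(42) = 12, φ(43) = 42, φ(44) = 20, φ(45) = 24, φ(46) = 22, φ(47) = 46, φ(48) = 16, φ(49) = 42, φ(50) = 20, φ(51) = 32, φ(52) = 24, φ(53) = 52, φ(54) = 18, φ(55) = 40, φ(56) = 24, φ(57) = 36, φ(58) = 28, φ(59) = 58, φ(60) = 16, φ(61) = 60, φ(62) = 30, φ(63) = 36, φ(64) = 32, φ(65) = 48, φ(66) = 20, φ(67) = 66, φ(68) = 32, φ(69) = 44, φ(70) = 24, φ(71) = 70, φ(72) = 24, φ(73) = 72, φ(74) = 36, φ(75) = 40, φ(76) = 36, φ(77) = 60, φ(78) = 24, φ(79) = 78, φ(80) = 32, φ(81) = 54, φ(82) = 40, φ(83) = 82, φ(84) = 24, φ(85) = 64, φ(86) = 42, φ(87) = 56, φ(88) = 40, φ(89) = 88, φ(90) = 24, φ(91) = 72, φ(92) = 44, φ(93) = 60, φ(94) = 46, φ(95) = 72, φ(96) = 32, φ(97) = 96, φ(98) = 42, φ(99) = 60, φ(100) = 40, φ(101) = 100, φ(102) = 32, φ(103) = 102, φ(104) = 48, φ(105) = 48, φ(106) = 52, φ(107) = 106, φ(108) = 36, φ(109) = 108, φ(110) = 40, φ(111) = 72, φ(112) = 48, φ(113) = 112, φ(114) = 36, φ(115) = 88, φ(116) = 56, φ(117) = 72, φ(118) = 58, φ(119) = 96, φ(120) = 32, φ(121) = 110, φ(122) = 60, φ(123) = 80, φ(124) = 60, φ(125) = 100, φ(126) = 36, φ(127) = 126, φ(128) = 64, φ(129) = 84, φ(130) = 48, φ(131) = 130, φ(132) = 40, φ(133) = 108, φ(134) = 66, φ(135) = 72, φ(136) = 64, φ(137) = 136, φ(138) = 44, φ(139) = 138. Summing all 139 values: 5952. (Average order: Σ_{n ≤ x} φ(n) ~ (3/π²) x². For x = 139, (3/π²)·139² ≈ 5872.88.)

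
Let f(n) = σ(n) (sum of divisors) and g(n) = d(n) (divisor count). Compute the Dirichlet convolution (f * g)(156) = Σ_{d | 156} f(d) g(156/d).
(σ * d)(156) = 1536

Divisors of 156: [1, 2, 3, 4, 6, 12, 13, 26, 39, 52, 78, 156]. For each d | 156:
  d = 1: σ(1) · d(156/1) = 1 · 12 = 12
  d = 2: σ(2) · d(156/2) = 3 · 8 = 24
  d = 3: σ(3) · d(156/3) = 4 · 6 = 24
  d = 4: σ(4) · d(156/4) = 7 · 4 = 28
  d = 6: σ(6) · d(156/6) = 12 · 4 = 48
  d = 12: σ(12) · d(156/12) = 28 · 2 = 56
  d = 13: σ(13) · d(156/13) = 14 · 6 = 84
  d = 26: σ(26) · d(156/26) = 42 · 4 = 168
  d = 39: σ(39) · d(156/39) = 56 · 3 = 168
  d = 52: σ(52) · d(156/52) = 98 · 2 = 196
  d = 78: σ(78) · d(156/78) = 168 · 2 = 336
  d = 156: σ(156) · d(156/156) = 392 · 1 = 392
Summing: (σ * d)(156) = 12 + 24 + 24 + 28 + 48 + 56 + 84 + 168 + 168 + 196 + 336 + 392 = 1536.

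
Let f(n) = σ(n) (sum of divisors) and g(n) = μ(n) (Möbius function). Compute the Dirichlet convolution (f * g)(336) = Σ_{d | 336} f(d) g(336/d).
(σ * μ)(336) = 336

Divisors of 336: [1, 2, 3, 4, 6, 7, 8, 12, 14, 16, 21, 24, 28, 42, 48, 56, 84, 112, 168, 336]. For each d | 336:
  d = 1: σ(1) · μ(336/1) = 1 · 0 = 0
  d = 2: σ(2) · μ(336/2) = 3 · 0 = 0
  d = 3: σ(3) · μ(336/3) = 4 · 0 = 0
  d = 4: σ(4) · μ(336/4) = 7 · 0 = 0
  d = 6: σ(6) · μ(336/6) = 12 · 0 = 0
  d = 7: σ(7) · μ(336/7) = 8 · 0 = 0
  d = 8: σ(8) · μ(336/8) = 15 · -1 = -15
  d = 12: σ(12) · μ(336/12) = 28 · 0 = 0
  d = 14: σ(14) · μ(336/14) = 24 · 0 = 0
  d = 16: σ(16) · μ(336/16) = 31 · 1 = 31
  d = 21: σ(21) · μ(336/21) = 32 · 0 = 0
  d = 24: σ(24) · μ(336/24) = 60 · 1 = 60
  d = 28: σ(28) · μ(336/28) = 56 · 0 = 0
  d = 42: σ(42) · μ(336/42) = 96 · 0 = 0
  d = 48: σ(48) · μ(336/48) = 124 · -1 = -124
  d = 56: σ(56) · μ(336/56) = 120 · 1 = 120
  d = 84: σ(84) · μ(336/84) = 224 · 0 = 0
  d = 112: σ(112) · μ(336/112) = 248 · -1 = -248
  d = 168: σ(168) · μ(336/168) = 480 · -1 = -480
  d = 336: σ(336) · μ(336/336) = 992 · 1 = 992
Summing: (σ * μ)(336) = 0 + 0 + 0 + 0 + 0 + 0 + -15 + 0 + 0 + 31 + 0 + 60 + 0 + 0 + -124 + 120 + 0 + -248 + -480 + 992 = 336.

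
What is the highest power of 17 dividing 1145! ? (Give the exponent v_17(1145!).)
v_17(1145!) = 70

Legendre's formula: v_p(n!) = Σ_{k ≥ 1} ⌊n / p^k⌋. For p = 17, n = 1145, the terms are:
  ⌊1145/17^1⌋ = ⌊1145/17⌋ = 67
  ⌊1145/17^2⌋ = ⌊1145/289⌋ = 3
(the next term ⌊1145/17^3⌋ = 0, terminating the sum). Summing: v_17(1145!) = 67 + 3 = 70.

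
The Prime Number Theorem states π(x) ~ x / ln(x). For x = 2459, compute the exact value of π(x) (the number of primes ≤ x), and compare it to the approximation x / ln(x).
π(2459) = 364;  x/ln(x) ≈ 314.95;  relative error ≈ 13.47%.

Directly count primes up to 2459: π(2459) = 364. The PNT approximation gives 2459/ln(2459) ≈ 2459/7.80751 ≈ 314.95. Relative error (π(x) − x/ln(x)) / π(x) ≈ 13.47%; the approximation is known to undercount slightly (Li(x) is a better estimate).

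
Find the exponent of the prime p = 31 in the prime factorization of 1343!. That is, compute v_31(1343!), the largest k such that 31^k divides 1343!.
v_31(1343!) = 44

Legendre's formula: v_p(n!) = Σ_{k ≥ 1} ⌊n / p^k⌋. For p = 31, n = 1343, the terms are:
  ⌊1343/31^1⌋ = ⌊1343/31⌋ = 43
  ⌊1343/31^2⌋ = ⌊1343/961⌋ = 1
(the next term ⌊1343/31^3⌋ = 0, terminating the sum). Summing: v_31(1343!) = 43 + 1 = 44.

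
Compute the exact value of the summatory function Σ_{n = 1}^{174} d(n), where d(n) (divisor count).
Σ_{n ≤ 174} d(n) = 927

Compute d(n) for each 1 ≤ n ≤ 174: d(1) = 1, d(2) = 2, d(3) = 2, d(4) = 3, d(5) = 2, d(6) = 4, d(7) = 2, d(8) = 4, d(9) = 3, d(10) = 4, d(11) = 2, d(12) = 6, d(13) = 2, d(14) = 4, d(15) = 4, d(16) = 5, d(17) = 2, d(18) = 6, d(19) = 2, d(20) = 6, d(21) = 4, d(22) = 4, d(23) = 2, d(24) = 8, d(25) = 3, d(26) = 4, d(27) = 4, d(28) = 6, d(29) = 2, d(30) = 8, d(31) = 2, d(32) = 6, d(33) = 4, d(34) = 4, d(35) = 4, d(36) = 9, d(37) = 2, d(38) = 4, d(39) = 4, d(40) = 8, d(41) = 2, d(42) = 8, d(43) = 2, d(44) = 6, d(45) = 6, d(46) = 4, d(47) = 2, d(48) = 10, d(49) = 3, d(50) = 6, d(51) = 4, d(52) = 6, d(53) = 2, d(54) = 8, d(55) = 4, d(56) = 8, d(57) = 4, d(58) = 4, d(59) = 2, d(60) = 12, d(61) = 2, d(62) = 4, d(63) = 6, d(64) = 7, d(65) = 4, d(66) = 8, d(67) = 2, d(68) = 6, d(69) = 4, d(70) = 8, d(71) = 2, d(72) = 12, d(73) = 2, d(74) = 4, d(75) = 6, d(76) = 6, d(77) = 4, d(78) = 8, d(79) = 2, d(80) = 10, d(81) = 5, d(82) = 4, d(83) = 2, d(84) = 12, d(85) = 4, d(86) = 4, d(87) = 4, d(88) = 8, d(89) = 2, d(90) = 12, d(91) = 4, d(92) = 6, d(93) = 4, d(94) = 4, d(95) = 4, d(96) = 12, d(97) = 2, d(98) = 6, d(99) = 6, d(100) = 9, d(101) = 2, d(102) = 8, d(103) = 2, d(104) = 8, d(105) = 8, d(106) = 4, d(107) = 2, d(108) = 12, d(109) = 2, d(110) = 8, d(111) = 4, d(112) = 10, d(113) = 2, d(114) = 8, d(115) = 4, d(116) = 6, d(117) = 6, d(118) = 4, d(119) = 4, d(120) = 16, d(121) = 3, d(122) = 4, d(123) = 4, d(124) = 6, d(125) = 4, d(126) = 12, d(127) = 2, d(128) = 8, d(129) = 4, d(130) = 8, d(131) = 2, d(132) = 12, d(133) = 4, d(134) = 4, d(135) = 8, d(136) = 8, d(137) = 2, d(138) = 8, d(139) = 2, d(140) = 12, d(141) = 4, d(142) = 4, d(143) = 4, d(144) = 15, d(145) = 4, d(146) = 4, d(147) = 6, d(148) = 6, d(149) = 2, d(150) = 12, d(151) = 2, d(152) = 8, d(153) = 6, d(154) = 8, d(155) = 4, d(156) = 12, d(157) = 2, d(158) = 4, d(159) = 4, d(160) = 12, d(161) = 4, d(162) = 10, d(163) = 2, d(164) = 6, d(165) = 8, d(166) = 4, d(167) = 2, d(168) = 16, d(169) = 3, d(170) = 8, d(171) = 6, d(172) = 6, d(173) = 2, d(174) = 8. Summing all 174 values: 927. (Dirichlet's divisor formula: Σ_{n ≤ x} d(n) = x ln(x) + (2γ − 1) x + O(√x). For x = 174, the asymptotic estimate is ≈ 924.55.)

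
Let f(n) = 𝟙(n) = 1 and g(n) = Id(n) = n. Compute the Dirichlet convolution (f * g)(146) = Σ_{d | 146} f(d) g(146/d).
(𝟙 * Id)(146) = 222

Divisors of 146: [1, 2, 73, 146]. For each d | 146:
  d = 1: 𝟙(1) · Id(146/1) = 1 · 146 = 146
  d = 2: 𝟙(2) · Id(146/2) = 1 · 73 = 73
  d = 73: 𝟙(73) · Id(146/73) = 1 · 2 = 2
  d = 146: 𝟙(146) · Id(146/146) = 1 · 1 = 1
Summing: (𝟙 * Id)(146) = 146 + 73 + 2 + 1 = 222.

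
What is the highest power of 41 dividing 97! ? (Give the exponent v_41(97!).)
v_41(97!) = 2

Legendre's formula: v_p(n!) = Σ_{k ≥ 1} ⌊n / p^k⌋. For p = 41, n = 97, the terms are:
  ⌊97/41^1⌋ = ⌊97/41⌋ = 2
(the next term ⌊97/41^2⌋ = 0, terminating the sum). Summing: v_41(97!) = 2 = 2.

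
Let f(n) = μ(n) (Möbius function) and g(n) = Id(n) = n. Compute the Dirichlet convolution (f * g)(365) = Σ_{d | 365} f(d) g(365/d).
(μ * Id)(365) = 288

Divisors of 365: [1, 5, 73, 365]. For each d | 365:
  d = 1: μ(1) · Id(365/1) = 1 · 365 = 365
  d = 5: μ(5) · Id(365/5) = -1 · 73 = -73
  d = 73: μ(73) · Id(365/73) = -1 · 5 = -5
  d = 365: μ(365) · Id(365/365) = 1 · 1 = 1
Summing: (μ * Id)(365) = 365 + -73 + -5 + 1 = 288.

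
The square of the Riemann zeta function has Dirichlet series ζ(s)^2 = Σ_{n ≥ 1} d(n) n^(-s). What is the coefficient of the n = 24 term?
d(24) = 8

ζ(s)^2 = (Σ 1/m^s)(Σ 1/k^s). The coefficient of 1/n^s in the product is the number of ordered pairs (m, k) with mk = n, which equals d(n). For n = 24, divisors are [1, 2, 3, 4, 6, 8, 12, 24], so d(24) = 8.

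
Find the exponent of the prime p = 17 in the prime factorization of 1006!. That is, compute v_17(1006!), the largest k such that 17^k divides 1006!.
v_17(1006!) = 62

Legendre's formula: v_p(n!) = Σ_{k ≥ 1} ⌊n / p^k⌋. For p = 17, n = 1006, the terms are:
  ⌊1006/17^1⌋ = ⌊1006/17⌋ = 59
  ⌊1006/17^2⌋ = ⌊1006/289⌋ = 3
(the next term ⌊1006/17^3⌋ = 0, terminating the sum). Summing: v_17(1006!) = 59 + 3 = 62.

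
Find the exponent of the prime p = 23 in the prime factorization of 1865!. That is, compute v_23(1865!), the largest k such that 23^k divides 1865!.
v_23(1865!) = 84

Legendre's formula: v_p(n!) = Σ_{k ≥ 1} ⌊n / p^k⌋. For p = 23, n = 1865, the terms are:
  ⌊1865/23^1⌋ = ⌊1865/23⌋ = 81
  ⌊1865/23^2⌋ = ⌊1865/529⌋ = 3
(the next term ⌊1865/23^3⌋ = 0, terminating the sum). Summing: v_23(1865!) = 81 + 3 = 84.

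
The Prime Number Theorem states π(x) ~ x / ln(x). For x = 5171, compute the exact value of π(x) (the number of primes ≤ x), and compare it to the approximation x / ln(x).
π(5171) = 689;  x/ln(x) ≈ 604.74;  relative error ≈ 12.23%.

Directly count primes up to 5171: π(5171) = 689. The PNT approximation gives 5171/ln(5171) ≈ 5171/8.55082 ≈ 604.74. Relative error (π(x) − x/ln(x)) / π(x) ≈ 12.23%; the approximation is known to undercount slightly (Li(x) is a better estimate).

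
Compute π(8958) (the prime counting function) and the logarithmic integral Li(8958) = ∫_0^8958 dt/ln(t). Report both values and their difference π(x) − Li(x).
π(8958) = 1113;  Li(8958) ≈ 1132.33;  π(x) − Li(x) ≈ -19.33.

Direct count of primes ≤ 8958 gives π(8958) = 1113. Numerical evaluation of the logarithmic integral gives Li(8958) ≈ 1132.33. The difference π(x) − Li(x) ≈ -19.33 is typically negative for small/moderate x (Li(x) overestimates), though Littlewood's theorem shows this sign changes infinitely often.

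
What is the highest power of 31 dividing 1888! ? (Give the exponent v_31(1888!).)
v_31(1888!) = 61

Legendre's formula: v_p(n!) = Σ_{k ≥ 1} ⌊n / p^k⌋. For p = 31, n = 1888, the terms are:
  ⌊1888/31^1⌋ = ⌊1888/31⌋ = 60
  ⌊1888/31^2⌋ = ⌊1888/961⌋ = 1
(the next term ⌊1888/31^3⌋ = 0, terminating the sum). Summing: v_31(1888!) = 60 + 1 = 61.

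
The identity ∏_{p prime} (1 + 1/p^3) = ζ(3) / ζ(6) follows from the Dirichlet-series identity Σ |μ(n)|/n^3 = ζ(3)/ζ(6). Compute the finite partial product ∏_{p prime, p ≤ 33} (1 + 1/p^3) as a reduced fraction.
∏ = 123276368443014873612288/104343309932640260237195

The primes p ≤ 33 are [2, 3, 5, 7, 11, 13, 17, 19, 23, 29, 31]. For each, (1 + 1/p^3) = (p^3 + 1)/p^3. Multiplying these fractions over p ∈ [2, 3, 5, 7, 11, 13, 17, 19, 23, 29, 31] gives 123276368443014873612288/104343309932640260237195. (In the limit P → ∞ this tends to ζ(3)/ζ(6).)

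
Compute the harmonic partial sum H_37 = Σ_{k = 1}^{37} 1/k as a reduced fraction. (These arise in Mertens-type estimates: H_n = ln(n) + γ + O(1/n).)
H_37 = 2040798836801833/485721041551200

Direct summation: H_37 = 1 + 1/2 + ... + 1/37. The least common denominator is lcm(1, ..., 37) = 5342931457063200; over this denominator the numerator is 5342931457063200 + 2671465728531600 + 1780977152354400 + 1335732864265800 + 1068586291412640 + 890488576177200 + 763275922437600 + 667866432132900 + 593659050784800 + 534293145706320 + 485721041551200 + 445244288088600 + 410994727466400 + 381637961218800 + 356195430470880 + 333933216066450 + 314290085709600 + 296829525392400 + 281206918792800 + 267146572853160 + 254425307479200 + 242860520775600 + 232301367698400 + 222622144044300 + 213717258282528 + 205497363733200 + 197886350261600 + 190818980609400 + 184239015760800 + 178097715235440 + 172352627647200 + 166966608033225 + 161907013850400 + 157145042854800 + 152655184487520 + 148414762696200 + 144403552893600 = 22448787204820163, so H_37 = 22448787204820163/5342931457063200; reducing by gcd(22448787204820163, 5342931457063200) = 11 gives 2040798836801833/485721041551200 ≈ 4.20159. (The PNT-adjacent estimate ln(37) + γ ≈ 4.18813 matches within O(1/n).)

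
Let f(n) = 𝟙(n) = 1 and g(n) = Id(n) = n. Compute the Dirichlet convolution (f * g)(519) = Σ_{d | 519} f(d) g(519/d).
(𝟙 * Id)(519) = 696

Divisors of 519: [1, 3, 173, 519]. For each d | 519:
  d = 1: 𝟙(1) · Id(519/1) = 1 · 519 = 519
  d = 3: 𝟙(3) · Id(519/3) = 1 · 173 = 173
  d = 173: 𝟙(173) · Id(519/173) = 1 · 3 = 3
  d = 519: 𝟙(519) · Id(519/519) = 1 · 1 = 1
Summing: (𝟙 * Id)(519) = 519 + 173 + 3 + 1 = 696.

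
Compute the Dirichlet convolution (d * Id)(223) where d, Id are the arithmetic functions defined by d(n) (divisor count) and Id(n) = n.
(d * Id)(223) = 225

Divisors of 223: [1, 223]. For each d | 223:
  d = 1: d(1) · Id(223/1) = 1 · 223 = 223
  d = 223: d(223) · Id(223/223) = 2 · 1 = 2
Summing: (d * Id)(223) = 223 + 2 = 225.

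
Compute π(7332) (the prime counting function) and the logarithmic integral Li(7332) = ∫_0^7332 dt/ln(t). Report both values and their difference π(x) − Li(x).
π(7332) = 934;  Li(7332) ≈ 951.73;  π(x) − Li(x) ≈ -17.73.

Direct count of primes ≤ 7332 gives π(7332) = 934. Numerical evaluation of the logarithmic integral gives Li(7332) ≈ 951.73. The difference π(x) − Li(x) ≈ -17.73 is typically negative for small/moderate x (Li(x) overestimates), though Littlewood's theorem shows this sign changes infinitely often.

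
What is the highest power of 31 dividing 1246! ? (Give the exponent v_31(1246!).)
v_31(1246!) = 41

Legendre's formula: v_p(n!) = Σ_{k ≥ 1} ⌊n / p^k⌋. For p = 31, n = 1246, the terms are:
  ⌊1246/31^1⌋ = ⌊1246/31⌋ = 40
  ⌊1246/31^2⌋ = ⌊1246/961⌋ = 1
(the next term ⌊1246/31^3⌋ = 0, terminating the sum). Summing: v_31(1246!) = 40 + 1 = 41.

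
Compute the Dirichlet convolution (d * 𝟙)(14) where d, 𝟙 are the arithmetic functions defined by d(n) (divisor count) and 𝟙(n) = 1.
(d * 𝟙)(14) = 9

Divisors of 14: [1, 2, 7, 14]. For each d | 14:
  d = 1: d(1) · 𝟙(14/1) = 1 · 1 = 1
  d = 2: d(2) · 𝟙(14/2) = 2 · 1 = 2
  d = 7: d(7) · 𝟙(14/7) = 2 · 1 = 2
  d = 14: d(14) · 𝟙(14/14) = 4 · 1 = 4
Summing: (d * 𝟙)(14) = 1 + 2 + 2 + 4 = 9.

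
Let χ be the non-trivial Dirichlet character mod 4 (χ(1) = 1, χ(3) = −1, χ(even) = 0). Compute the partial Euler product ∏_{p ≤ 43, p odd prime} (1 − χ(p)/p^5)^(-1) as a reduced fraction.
∏ = 32740559305695385712389870979185370874149053476477367448414215/32866839245274949258617282425703153368289421339680491851218944

The odd primes p ≤ 43 are [3, 5, 7, 11, 13, 17, 19, 23, 29, 31, 37, 41, 43]. For each, χ(p) = 1 if p ≡ 1 mod 4, χ(p) = −1 if p ≡ 3 mod 4. Taking (1 − χ(p)/p^5)^(-1) = p^5/(p^5 − χ(p)): (1 − (-1)/3^5)^(-1) · (1 − (1)/5^5)^(-1) · (1 − (-1)/7^5)^(-1) · (1 − (-1)/11^5)^(-1) · (1 − (1)/13^5)^(-1) · (1 − (1)/17^5)^(-1) · (1 − (-1)/19^5)^(-1) · (1 − (-1)/23^5)^(-1) · (1 − (1)/29^5)^(-1) · (1 − (-1)/31^5)^(-1) · (1 − (1)/37^5)^(-1) · (1 − (1)/41^5)^(-1) · (1 − (-1)/43^5)^(-1) = 32740559305695385712389870979185370874149053476477367448414215/32866839245274949258617282425703153368289421339680491851218944.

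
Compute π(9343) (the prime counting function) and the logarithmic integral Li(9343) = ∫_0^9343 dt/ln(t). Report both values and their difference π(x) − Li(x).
π(9343) = 1157;  Li(9343) ≈ 1174.54;  π(x) − Li(x) ≈ -17.54.

Direct count of primes ≤ 9343 gives π(9343) = 1157. Numerical evaluation of the logarithmic integral gives Li(9343) ≈ 1174.54. The difference π(x) − Li(x) ≈ -17.54 is typically negative for small/moderate x (Li(x) overestimates), though Littlewood's theorem shows this sign changes infinitely often.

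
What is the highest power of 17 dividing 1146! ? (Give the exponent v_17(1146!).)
v_17(1146!) = 70

Legendre's formula: v_p(n!) = Σ_{k ≥ 1} ⌊n / p^k⌋. For p = 17, n = 1146, the terms are:
  ⌊1146/17^1⌋ = ⌊1146/17⌋ = 67
  ⌊1146/17^2⌋ = ⌊1146/289⌋ = 3
(the next term ⌊1146/17^3⌋ = 0, terminating the sum). Summing: v_17(1146!) = 67 + 3 = 70.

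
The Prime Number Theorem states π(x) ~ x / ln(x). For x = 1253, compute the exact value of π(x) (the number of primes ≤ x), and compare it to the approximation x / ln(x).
π(1253) = 204;  x/ln(x) ≈ 175.66;  relative error ≈ 13.89%.

Directly count primes up to 1253: π(1253) = 204. The PNT approximation gives 1253/ln(1253) ≈ 1253/7.13330 ≈ 175.66. Relative error (π(x) − x/ln(x)) / π(x) ≈ 13.89%; the approximation is known to undercount slightly (Li(x) is a better estimate).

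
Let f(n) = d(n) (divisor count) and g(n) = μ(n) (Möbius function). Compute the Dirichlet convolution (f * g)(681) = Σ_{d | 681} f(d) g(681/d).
(d * μ)(681) = 1

Divisors of 681: [1, 3, 227, 681]. For each d | 681:
  d = 1: d(1) · μ(681/1) = 1 · 1 = 1
  d = 3: d(3) · μ(681/3) = 2 · -1 = -2
  d = 227: d(227) · μ(681/227) = 2 · -1 = -2
  d = 681: d(681) · μ(681/681) = 4 · 1 = 4
Summing: (d * μ)(681) = 1 + -2 + -2 + 4 = 1.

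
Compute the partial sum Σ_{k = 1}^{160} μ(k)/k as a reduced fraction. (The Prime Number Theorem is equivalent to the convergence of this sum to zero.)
Σ μ(k)/k = 64913714004742152105857055486137916673345137521594294887693/5053595284816784977233681012564534887436795806841425346061410

Values of μ(k) for 1 ≤ k ≤ 160: μ(1) = 1, μ(2) = -1, μ(3) = -1, μ(5) = -1, μ(6) = 1, μ(7) = -1, μ(10) = 1, μ(11) = -1, μ(13) = -1, μ(14) = 1, μ(15) = 1, μ(17) = -1, μ(19) = -1, μ(21) = 1, μ(22) = 1, μ(23) = -1, μ(26) = 1, μ(29) = -1, μ(30) = -1, μ(31) = -1, μ(33) = 1, μ(34) = 1, μ(35) = 1, μ(37) = -1, μ(38) = 1, μ(39) = 1, μ(41) = -1, μ(42) = -1, μ(43) = -1, μ(46) = 1, μ(47) = -1, μ(51) = 1, μ(53) = -1, μ(55) = 1, μ(57) = 1, μ(58) = 1, μ(59) = -1, μ(61) = -1, μ(62) = 1, μ(65) = 1, μ(66) = -1, μ(67) = -1, μ(69) = 1, μ(70) = -1, μ(71) = -1, μ(73) = -1, μ(74) = 1, μ(77) = 1, μ(78) = -1, μ(79) = -1, μ(82) = 1, μ(83) = -1, μ(85) = 1, μ(86) = 1, μ(87) = 1, μ(89) = -1, μ(91) = 1, μ(93) = 1, μ(94) = 1, μ(95) = 1, μ(97) = -1, μ(101) = -1, μ(102) = -1, μ(103) = -1, μ(105) = -1, μ(106) = 1, μ(107) = -1, μ(109) = -1, μ(110) = -1, μ(111) = 1, μ(113) = -1, μ(114) = -1, μ(115) = 1, μ(118) = 1, μ(119) = 1, μ(122) = 1, μ(123) = 1, μ(127) = -1, μ(129) = 1, μ(130) = -1, μ(131) = -1, μ(133) = 1, μ(134) = 1, μ(137) = -1, μ(138) = -1, μ(139) = -1, μ(141) = 1, μ(142) = 1, μ(143) = 1, μ(145) = 1, μ(146) = 1, μ(149) = -1, μ(151) = -1, μ(154) = -1, μ(155) = 1, μ(157) = -1, μ(158) = 1, μ(159) = 1, with μ = 0 on non-squarefree integers. Summing μ(k)/k for k where μ(k) ≠ 0 gives 64913714004742152105857055486137916673345137521594294887693/5053595284816784977233681012564534887436795806841425346061410 ≈ 0.0128. (PNT ⟺ this sum → 0 as n → ∞.)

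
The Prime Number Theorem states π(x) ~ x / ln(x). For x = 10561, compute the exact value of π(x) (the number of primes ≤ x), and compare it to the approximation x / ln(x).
π(10561) = 1289;  x/ln(x) ≈ 1139.89;  relative error ≈ 11.57%.

Directly count primes up to 10561: π(10561) = 1289. The PNT approximation gives 10561/ln(10561) ≈ 10561/9.26492 ≈ 1139.89. Relative error (π(x) − x/ln(x)) / π(x) ≈ 11.57%; the approximation is known to undercount slightly (Li(x) is a better estimate).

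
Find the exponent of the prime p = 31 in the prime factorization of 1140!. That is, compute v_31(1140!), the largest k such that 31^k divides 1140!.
v_31(1140!) = 37

Legendre's formula: v_p(n!) = Σ_{k ≥ 1} ⌊n / p^k⌋. For p = 31, n = 1140, the terms are:
  ⌊1140/31^1⌋ = ⌊1140/31⌋ = 36
  ⌊1140/31^2⌋ = ⌊1140/961⌋ = 1
(the next term ⌊1140/31^3⌋ = 0, terminating the sum). Summing: v_31(1140!) = 36 + 1 = 37.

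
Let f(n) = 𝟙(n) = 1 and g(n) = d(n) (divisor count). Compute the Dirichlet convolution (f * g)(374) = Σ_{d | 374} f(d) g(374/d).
(𝟙 * d)(374) = 27

Divisors of 374: [1, 2, 11, 17, 22, 34, 187, 374]. For each d | 374:
  d = 1: 𝟙(1) · d(374/1) = 1 · 8 = 8
  d = 2: 𝟙(2) · d(374/2) = 1 · 4 = 4
  d = 11: 𝟙(11) · d(374/11) = 1 · 4 = 4
  d = 17: 𝟙(17) · d(374/17) = 1 · 4 = 4
  d = 22: 𝟙(22) · d(374/22) = 1 · 2 = 2
  d = 34: 𝟙(34) · d(374/34) = 1 · 2 = 2
  d = 187: 𝟙(187) · d(374/187) = 1 · 2 = 2
  d = 374: 𝟙(374) · d(374/374) = 1 · 1 = 1
Summing: (𝟙 * d)(374) = 8 + 4 + 4 + 4 + 2 + 2 + 2 + 1 = 27.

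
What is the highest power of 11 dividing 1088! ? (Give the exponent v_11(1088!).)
v_11(1088!) = 106

Legendre's formula: v_p(n!) = Σ_{k ≥ 1} ⌊n / p^k⌋. For p = 11, n = 1088, the terms are:
  ⌊1088/11^1⌋ = ⌊1088/11⌋ = 98
  ⌊1088/11^2⌋ = ⌊1088/121⌋ = 8
(the next term ⌊1088/11^3⌋ = 0, terminating the sum). Summing: v_11(1088!) = 98 + 8 = 106.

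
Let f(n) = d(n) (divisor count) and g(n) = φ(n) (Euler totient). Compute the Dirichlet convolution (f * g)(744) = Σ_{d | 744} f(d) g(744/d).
(d * φ)(744) = 1920

Divisors of 744: [1, 2, 3, 4, 6, 8, 12, 24, 31, 62, 93, 124, 186, 248, 372, 744]. For each d | 744:
  d = 1: d(1) · φ(744/1) = 1 · 240 = 240
  d = 2: d(2) · φ(744/2) = 2 · 120 = 240
  d = 3: d(3) · φ(744/3) = 2 · 120 = 240
  d = 4: d(4) · φ(744/4) = 3 · 60 = 180
  d = 6: d(6) · φ(744/6) = 4 · 60 = 240
  d = 8: d(8) · φ(744/8) = 4 · 60 = 240
  d = 12: d(12) · φ(744/12) = 6 · 30 = 180
  d = 24: d(24) · φ(744/24) = 8 · 30 = 240
  d = 31: d(31) · φ(744/31) = 2 · 8 = 16
  d = 62: d(62) · φ(744/62) = 4 · 4 = 16
  d = 93: d(93) · φ(744/93) = 4 · 4 = 16
  d = 124: d(124) · φ(744/124) = 6 · 2 = 12
  d = 186: d(186) · φ(744/186) = 8 · 2 = 16
  d = 248: d(248) · φ(744/248) = 8 · 2 = 16
  d = 372: d(372) · φ(744/372) = 12 · 1 = 12
  d = 744: d(744) · φ(744/744) = 16 · 1 = 16
Summing: (d * φ)(744) = 240 + 240 + 240 + 180 + 240 + 240 + 180 + 240 + 16 + 16 + 16 + 12 + 16 + 16 + 12 + 16 = 1920.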